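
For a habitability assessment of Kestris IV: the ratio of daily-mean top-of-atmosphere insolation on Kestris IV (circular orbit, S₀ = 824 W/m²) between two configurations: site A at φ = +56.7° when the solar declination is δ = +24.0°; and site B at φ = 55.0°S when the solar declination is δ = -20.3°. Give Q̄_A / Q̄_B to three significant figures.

— Configuration A (φ=+56.7°):
cos H₀ = −tan(+56.7°) tan(+24.000°) = -0.6778, H₀ = 2.3156 rad.
Bracket: H₀ sin φ sin δ + cos φ cos δ sin H₀ = 2.3156×0.83581×0.40674 + 0.54902×0.91355×0.73525 = 0.787205 + 0.368770 = 1.155975.
Q̄ = (S₀/π) × [bracket] = (824/π) × 1.155975 = 303.20 W/m².
— Configuration B (φ=-55.0°):
cos H₀ = −tan(-55.0°) tan(-20.300°) = -0.5283, H₀ = 2.1274 rad.
Bracket: H₀ sin φ sin δ + cos φ cos δ sin H₀ = 2.1274×-0.81915×-0.34694 + 0.57358×0.93789×0.84907 = 0.604598 + 0.456761 = 1.061359.
Q̄ = (S₀/π) × [bracket] = (824/π) × 1.061359 = 278.38 W/m².
Ratio Q̄_A / Q̄_B = 303.20 / 278.38 = 1.089.

Q̄_A / Q̄_B ≈ 1.09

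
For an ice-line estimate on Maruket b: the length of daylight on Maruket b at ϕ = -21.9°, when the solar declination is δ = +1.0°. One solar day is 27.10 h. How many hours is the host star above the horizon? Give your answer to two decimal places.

cos h₀ = −tan ϕ · tan δ = −tan(-21.9°) × tan(+1.000°) = 0.0070, so h₀ = 1.5638 rad = 89.60°.
Daylight = 2h₀/(2π) × 27.10 h = (1.5638/π) × 27.10 = 13.49 h.

13.49 h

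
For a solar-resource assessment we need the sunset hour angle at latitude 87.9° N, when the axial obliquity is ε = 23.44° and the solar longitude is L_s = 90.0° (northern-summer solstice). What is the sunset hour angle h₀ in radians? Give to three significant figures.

h₀ = 3.14 rad

Solar declination: sin δ = sin ε · sin L_s = sin 23.44° × sin 90.0° = 0.39779, so δ = +23.440°.
Sunrise equation: cos h₀ = −tan ϕ · tan δ = -11.8240 ≤ −1, so the Sun never sets (polar day) and h₀ = π.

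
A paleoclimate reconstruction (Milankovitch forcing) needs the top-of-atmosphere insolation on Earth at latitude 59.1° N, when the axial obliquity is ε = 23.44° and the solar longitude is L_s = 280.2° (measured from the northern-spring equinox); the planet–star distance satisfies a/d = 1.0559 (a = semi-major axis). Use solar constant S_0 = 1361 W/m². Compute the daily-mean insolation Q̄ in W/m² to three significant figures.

Q̄ ≈ 34.0 W/m²

Solar declination: sin δ = sin ε · sin L_s = sin 23.44° × sin 280.2° = -0.39150, so δ = -23.048°.
cos h₀ = −tan(+59.1°) tan(-23.048°) = 0.7109, h₀ = 0.7800 rad.
Bracket: h₀ sin ϕ sin δ + cos ϕ cos δ sin h₀ = 0.7800×0.85806×-0.39150 + 0.51354×0.92018×0.70330 = -0.262026 + 0.332344 = 0.070318.
Inverse-square distance factor (a/d)² = 1.0559² = 1.114925.
Q̄ = (S_0/π) × 1.114925 × [bracket] = (1361/π) × 1.114925 × 0.070318 = 33.96 W/m².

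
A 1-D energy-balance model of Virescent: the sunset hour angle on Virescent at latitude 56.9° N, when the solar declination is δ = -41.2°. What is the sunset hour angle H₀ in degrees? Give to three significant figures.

cos H₀ = −tan φ · tan δ = 1.3429 ≥ 1, so the host star never rises (polar night) and H₀ = 0.

H₀ = 0.00°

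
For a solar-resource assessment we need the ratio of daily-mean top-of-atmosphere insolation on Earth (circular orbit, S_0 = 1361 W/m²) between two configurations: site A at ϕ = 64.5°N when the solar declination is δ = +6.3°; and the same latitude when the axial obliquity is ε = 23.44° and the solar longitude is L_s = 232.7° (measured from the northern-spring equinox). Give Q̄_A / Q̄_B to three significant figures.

Q̄_A / Q̄_B ≈ 9.23

— Configuration A (ϕ=+64.5°):
cos h₀ = −tan(+64.5°) tan(+6.300°) = -0.2315, h₀ = 1.8044 rad.
Bracket: h₀ sin ϕ sin δ + cos ϕ cos δ sin h₀ = 1.8044×0.90259×0.10973 + 0.43051×0.99396×0.97284 = 0.178710 + 0.416288 = 0.594998.
Q̄ = (S_0/π) × [bracket] = (1361/π) × 0.594998 = 257.76 W/m².
— Configuration B (ϕ=+64.5°):
Solar declination: sin δ = sin ε · sin L_s = sin 23.44° × sin 232.7° = -0.31643, so δ = -18.447°.
cos h₀ = −tan(+64.5°) tan(-18.447°) = 0.6993, h₀ = 0.7963 rad.
Bracket: h₀ sin ϕ sin δ + cos ϕ cos δ sin h₀ = 0.7963×0.90259×-0.31643 + 0.43051×0.94862×0.71478 = -0.227428 + 0.291909 = 0.064481.
Q̄ = (S_0/π) × [bracket] = (1361/π) × 0.064481 = 27.934 W/m².
Ratio Q̄_A / Q̄_B = 257.76 / 27.934 = 9.227.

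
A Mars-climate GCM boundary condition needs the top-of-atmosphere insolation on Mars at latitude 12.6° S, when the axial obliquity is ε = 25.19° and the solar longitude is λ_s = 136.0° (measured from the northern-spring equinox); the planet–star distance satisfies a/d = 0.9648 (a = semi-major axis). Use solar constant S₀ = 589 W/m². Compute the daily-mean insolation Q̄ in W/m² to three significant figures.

Q̄ ≈ 145 W/m²

Solar declination: sin δ = sin ε · sin λ_s = sin 25.19° × sin 136.0° = 0.29566, so δ = +17.197°.
cos H₀ = −tan(-12.6°) tan(+17.197°) = 0.0692, H₀ = 1.5016 rad.
Bracket: H₀ sin φ sin δ + cos φ cos δ sin H₀ = 1.5016×-0.21814×0.29566 + 0.97592×0.95529×0.99760 = -0.096846 + 0.930049 = 0.833203.
Inverse-square distance factor (a/d)² = 0.9648² = 0.930839.
Q̄ = (S₀/π) × 0.930839 × [bracket] = (589/π) × 0.930839 × 0.833203 = 145.4 W/m².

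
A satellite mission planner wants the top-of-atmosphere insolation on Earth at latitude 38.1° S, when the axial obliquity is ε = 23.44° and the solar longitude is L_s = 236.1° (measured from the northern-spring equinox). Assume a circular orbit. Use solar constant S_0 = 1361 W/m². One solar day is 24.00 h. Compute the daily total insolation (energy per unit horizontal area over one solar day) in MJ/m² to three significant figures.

Solar declination: sin δ = sin ε · sin L_s = sin 23.44° × sin 236.1° = -0.33017, so δ = -19.279°.
cos h₀ = −tan(-38.1°) tan(-19.279°) = -0.2743, h₀ = 1.8486 rad.
Bracket: h₀ sin ϕ sin δ + cos ϕ cos δ sin h₀ = 1.8486×-0.61704×-0.33017 + 0.78694×0.94392×0.96165 = 0.376612 + 0.714322 = 1.090934.
Q̄ = (S_0/π) × [bracket] = (1361/π) × 1.090934 = 472.61 W/m².
Daily total = Q̄ × 24.00 h × 3600 s/h = 472.61 × 24.00 × 3600 / 10⁶ = 40.83 MJ/m².

40.8 MJ/m²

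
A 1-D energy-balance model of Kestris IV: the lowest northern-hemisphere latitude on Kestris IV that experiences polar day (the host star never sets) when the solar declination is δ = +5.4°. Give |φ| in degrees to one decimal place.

Polar day requires cos H₀ = −tan φ tan δ ≤ −1, i.e. tan φ tan δ ≥ 1.
The boundary is |tan φ| · |tan δ| = 1, so |φ| = 90° − |δ| = 90° − 5.4° = 84.6° in the northern hemisphere.

|φ| = 84.6°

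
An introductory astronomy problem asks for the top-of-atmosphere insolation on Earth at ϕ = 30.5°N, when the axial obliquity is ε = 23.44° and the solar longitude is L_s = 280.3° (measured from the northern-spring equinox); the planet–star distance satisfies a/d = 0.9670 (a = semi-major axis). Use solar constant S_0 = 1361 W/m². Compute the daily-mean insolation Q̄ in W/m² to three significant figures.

Solar declination: sin δ = sin ε · sin L_s = sin 23.44° × sin 280.3° = -0.39138, so δ = -23.040°.
cos h₀ = −tan(+30.5°) tan(-23.040°) = 0.2505, h₀ = 1.3176 rad.
Bracket: h₀ sin ϕ sin δ + cos ϕ cos δ sin h₀ = 1.3176×0.50754×-0.39138 + 0.86163×0.92023×0.96811 = -0.261729 + 0.767612 = 0.505883.
Inverse-square distance factor (a/d)² = 0.9670² = 0.935089.
Q̄ = (S_0/π) × 0.935089 × [bracket] = (1361/π) × 0.935089 × 0.505883 = 204.9 W/m².

Q̄ ≈ 205 W/m²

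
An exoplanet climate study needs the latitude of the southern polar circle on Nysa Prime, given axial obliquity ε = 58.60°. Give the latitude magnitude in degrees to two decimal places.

The polar circle is the lowest latitude that experiences at least one full rotation of continuous darkness at the northern-summer solstice; it lies at |ϕ| = 90° − ε = 90° − 58.60° = 31.40°.

31.40°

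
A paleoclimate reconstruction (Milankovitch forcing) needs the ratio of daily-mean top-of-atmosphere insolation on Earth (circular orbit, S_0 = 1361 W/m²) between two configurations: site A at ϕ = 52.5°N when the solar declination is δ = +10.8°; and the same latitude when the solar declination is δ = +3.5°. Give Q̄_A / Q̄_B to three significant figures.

Q̄_A / Q̄_B ≈ 1.24

— Configuration A (ϕ=+52.5°):
cos h₀ = −tan(+52.5°) tan(+10.800°) = -0.2486, h₀ = 1.8220 rad.
Bracket: h₀ sin ϕ sin δ + cos ϕ cos δ sin h₀ = 1.8220×0.79335×0.18738 + 0.60876×0.98229×0.96861 = 0.270855 + 0.579208 = 0.850063.
Q̄ = (S_0/π) × [bracket] = (1361/π) × 0.850063 = 368.26 W/m².
— Configuration B (ϕ=+52.5°):
cos h₀ = −tan(+52.5°) tan(+3.500°) = -0.0797, h₀ = 1.6506 rad.
Bracket: h₀ sin ϕ sin δ + cos ϕ cos δ sin h₀ = 1.6506×0.79335×0.06105 + 0.60876×0.99813×0.99682 = 0.079945 + 0.605689 = 0.685634.
Q̄ = (S_0/π) × [bracket] = (1361/π) × 0.685634 = 297.03 W/m².
Ratio Q̄_A / Q̄_B = 368.26 / 297.03 = 1.240.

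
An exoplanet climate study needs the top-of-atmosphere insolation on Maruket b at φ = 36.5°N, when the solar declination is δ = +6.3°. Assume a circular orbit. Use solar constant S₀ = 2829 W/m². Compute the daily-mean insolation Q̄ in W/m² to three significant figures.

cos H₀ = −tan(+36.5°) tan(+6.300°) = -0.0817, H₀ = 1.6526 rad.
Bracket: H₀ sin φ sin δ + cos φ cos δ sin H₀ = 1.6526×0.59482×0.10973 + 0.80386×0.99396×0.99666 = 0.107865 + 0.796336 = 0.904201.
Q̄ = (S₀/π) × [bracket] = (2829/π) × 0.904201 = 814.2 W/m².

Q̄ ≈ 814 W/m²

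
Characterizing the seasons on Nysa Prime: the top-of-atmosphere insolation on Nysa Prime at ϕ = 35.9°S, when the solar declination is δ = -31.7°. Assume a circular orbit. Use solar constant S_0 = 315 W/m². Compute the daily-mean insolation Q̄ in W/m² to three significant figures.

cos h₀ = −tan(-35.9°) tan(-31.700°) = -0.4471, h₀ = 2.0343 rad.
Bracket: h₀ sin ϕ sin δ + cos ϕ cos δ sin h₀ = 2.0343×-0.58637×-0.52547 + 0.81004×0.85081×0.89450 = 0.626808 + 0.616481 = 1.243289.
Q̄ = (S_0/π) × [bracket] = (315/π) × 1.243289 = 124.7 W/m².

Q̄ ≈ 125 W/m²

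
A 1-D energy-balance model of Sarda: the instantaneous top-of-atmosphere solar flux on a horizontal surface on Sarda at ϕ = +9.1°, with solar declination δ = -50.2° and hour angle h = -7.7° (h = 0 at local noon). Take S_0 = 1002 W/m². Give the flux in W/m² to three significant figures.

506 W/m²

cos θ_z = sin ϕ sin δ + cos ϕ cos δ cos h = -0.121510 + 0.626354 = 0.504844.
Flux = S_0 · cos θ_z = 1002 × 0.504844 = 505.9 W/m².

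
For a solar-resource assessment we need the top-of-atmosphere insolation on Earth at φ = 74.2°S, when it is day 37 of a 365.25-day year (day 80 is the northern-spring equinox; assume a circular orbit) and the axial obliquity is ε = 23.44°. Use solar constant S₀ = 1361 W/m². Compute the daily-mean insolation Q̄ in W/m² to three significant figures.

Solar longitude: λ_s = 360° × (37 − 80)/365.25 = -42.382°, i.e. -42.382° + 360° = 317.618°.
sin δ = sin 23.44° × sin 317.618° = -0.26814, so δ = -15.553°.
cos H₀ = −tan(-74.2°) tan(-15.553°) = -0.9836, H₀ = 2.9602 rad.
Bracket: H₀ sin φ sin δ + cos φ cos δ sin H₀ = 2.9602×-0.96222×-0.26814 + 0.27228×0.96338×0.18039 = 0.763760 + 0.047318 = 0.811078.
Q̄ = (S₀/π) × [bracket] = (1361/π) × 0.811078 = 351.4 W/m².

Q̄ ≈ 351 W/m²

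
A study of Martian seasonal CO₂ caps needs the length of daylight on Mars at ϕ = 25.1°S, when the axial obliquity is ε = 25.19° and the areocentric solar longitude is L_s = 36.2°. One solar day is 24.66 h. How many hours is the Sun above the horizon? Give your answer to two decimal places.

sin δ = sin 25.19° × sin 36.2° = 0.25137, so δ = +14.559°.
cos h₀ = −tan ϕ · tan δ = −tan(-25.1°) × tan(+14.559°) = 0.1217, so h₀ = 1.4488 rad = 83.01°.
Daylight = 2h₀/(2π) × 24.66 h = (1.4488/π) × 24.66 = 11.37 h.

11.37 h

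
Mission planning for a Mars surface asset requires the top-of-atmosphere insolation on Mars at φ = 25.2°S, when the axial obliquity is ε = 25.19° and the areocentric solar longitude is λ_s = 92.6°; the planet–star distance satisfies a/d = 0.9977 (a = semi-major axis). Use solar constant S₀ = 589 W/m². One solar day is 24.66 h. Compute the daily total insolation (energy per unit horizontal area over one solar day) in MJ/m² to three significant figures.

sin δ = sin 25.19° × sin 92.6° = 0.42518, so δ = +25.162°.
cos H₀ = −tan(-25.2°) tan(+25.162°) = 0.2211, H₀ = 1.3479 rad.
Bracket: H₀ sin φ sin δ + cos φ cos δ sin H₀ = 1.3479×-0.42578×0.42518 + 0.90483×0.90511×0.97526 = -0.244015 + 0.798709 = 0.554694.
Inverse-square distance factor (a/d)² = 0.9977² = 0.995405.
Q̄ = (S₀/π) × 0.995405 × [bracket] = (589/π) × 0.995405 × 0.554694 = 103.52 W/m².
Daily total = Q̄ × 24.66 h × 3600 s/h = 103.52 × 24.66 × 3600 / 10⁶ = 9.190 MJ/m².

9.19 MJ/m²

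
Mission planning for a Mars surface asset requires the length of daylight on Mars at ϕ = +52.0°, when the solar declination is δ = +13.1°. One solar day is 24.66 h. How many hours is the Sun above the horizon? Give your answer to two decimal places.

14.70 h

cos h₀ = −tan ϕ · tan δ = −tan(+52.0°) × tan(+13.100°) = -0.2979, so h₀ = 1.8732 rad = 107.33°.
Daylight = 2h₀/(2π) × 24.66 h = (1.8732/π) × 24.66 = 14.70 h.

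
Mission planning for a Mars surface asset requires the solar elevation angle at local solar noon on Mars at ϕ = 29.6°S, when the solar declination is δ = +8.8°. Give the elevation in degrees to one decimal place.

At local noon the hour angle is zero, so the zenith angle equals |ϕ − δ| = |-29.6° − (+8.800°)| = 38.400°.
Elevation = 90° − 38.400° = 51.6°.

51.6°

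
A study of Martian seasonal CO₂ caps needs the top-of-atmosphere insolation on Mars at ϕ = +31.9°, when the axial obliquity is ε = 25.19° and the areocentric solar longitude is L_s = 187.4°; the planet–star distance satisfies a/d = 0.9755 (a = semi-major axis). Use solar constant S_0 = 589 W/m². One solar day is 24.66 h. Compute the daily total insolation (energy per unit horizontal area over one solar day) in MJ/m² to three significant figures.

sin δ = sin 25.19° × sin 187.4° = -0.05482, so δ = -3.142°.
cos h₀ = −tan(+31.9°) tan(-3.142°) = 0.0342, h₀ = 1.5366 rad.
Bracket: h₀ sin ϕ sin δ + cos ϕ cos δ sin h₀ = 1.5366×0.52844×-0.05482 + 0.84897×0.99850×0.99942 = -0.044514 + 0.847205 = 0.802691.
Inverse-square distance factor (a/d)² = 0.9755² = 0.951600.
Q̄ = (S_0/π) × 0.951600 × [bracket] = (589/π) × 0.951600 × 0.802691 = 143.21 W/m².
Daily total = Q̄ × 24.66 h × 3600 s/h = 143.21 × 24.66 × 3600 / 10⁶ = 12.71 MJ/m².

12.7 MJ/m²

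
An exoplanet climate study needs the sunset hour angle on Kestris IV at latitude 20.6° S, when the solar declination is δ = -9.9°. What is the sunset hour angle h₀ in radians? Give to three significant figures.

h₀ = 1.64 rad

cos h₀ = −tan ϕ · tan δ = −tan(-20.6°) × tan(-9.900°) = -0.0656, so h₀ = 1.6364 rad = 93.76°.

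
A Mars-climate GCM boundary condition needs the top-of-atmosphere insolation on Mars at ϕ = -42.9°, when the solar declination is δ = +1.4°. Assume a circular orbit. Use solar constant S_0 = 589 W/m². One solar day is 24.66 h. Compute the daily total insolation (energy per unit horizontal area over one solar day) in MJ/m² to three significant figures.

cos h₀ = −tan(-42.9°) tan(+1.400°) = 0.0227, h₀ = 1.5481 rad.
Bracket: h₀ sin ϕ sin δ + cos ϕ cos δ sin h₀ = 1.5481×-0.68072×0.02443 + 0.73254×0.99970×0.99974 = -0.025745 + 0.732130 = 0.706385.
Q̄ = (S_0/π) × [bracket] = (589/π) × 0.706385 = 132.44 W/m².
Daily total = Q̄ × 24.66 h × 3600 s/h = 132.44 × 24.66 × 3600 / 10⁶ = 11.76 MJ/m².

11.8 MJ/m²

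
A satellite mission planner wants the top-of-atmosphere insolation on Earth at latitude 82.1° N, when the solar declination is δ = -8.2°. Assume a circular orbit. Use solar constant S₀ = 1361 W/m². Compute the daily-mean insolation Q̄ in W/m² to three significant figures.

Q̄ ≈ 0.00 W/m²

cos H₀ = −tan(+82.1°) tan(-8.200°) = 1.0385 ≥ 1 ⇒ polar night, H₀ = 0 and Q̄ = 0.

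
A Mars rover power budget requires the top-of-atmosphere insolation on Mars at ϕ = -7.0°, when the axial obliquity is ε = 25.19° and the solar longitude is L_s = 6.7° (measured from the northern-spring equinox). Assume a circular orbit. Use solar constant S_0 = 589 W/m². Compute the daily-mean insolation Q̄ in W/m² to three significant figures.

Q̄ ≈ 184 W/m²

Solar declination: sin δ = sin ε · sin L_s = sin 25.19° × sin 6.7° = 0.04966, so δ = +2.846°.
cos h₀ = −tan(-7.0°) tan(+2.846°) = 0.0061, h₀ = 1.5647 rad.
Bracket: h₀ sin ϕ sin δ + cos ϕ cos δ sin h₀ = 1.5647×-0.12187×0.04966 + 0.99255×0.99877×0.99998 = -0.009470 + 0.991309 = 0.981839.
Q̄ = (S_0/π) × [bracket] = (589/π) × 0.981839 = 184.1 W/m².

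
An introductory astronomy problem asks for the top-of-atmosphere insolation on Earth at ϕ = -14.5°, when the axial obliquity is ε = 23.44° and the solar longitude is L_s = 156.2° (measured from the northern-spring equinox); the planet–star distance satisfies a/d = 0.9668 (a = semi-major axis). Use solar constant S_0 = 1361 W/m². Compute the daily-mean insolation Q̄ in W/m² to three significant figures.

Solar declination: sin δ = sin ε · sin L_s = sin 23.44° × sin 156.2° = 0.16053, so δ = +9.237°.
cos h₀ = −tan(-14.5°) tan(+9.237°) = 0.0421, h₀ = 1.5287 rad.
Bracket: h₀ sin ϕ sin δ + cos ϕ cos δ sin h₀ = 1.5287×-0.25038×0.16053 + 0.96815×0.98703×0.99912 = -0.061444 + 0.954752 = 0.893308.
Inverse-square distance factor (a/d)² = 0.9668² = 0.934702.
Q̄ = (S_0/π) × 0.934702 × [bracket] = (1361/π) × 0.934702 × 0.893308 = 361.7 W/m².

Q̄ ≈ 362 W/m²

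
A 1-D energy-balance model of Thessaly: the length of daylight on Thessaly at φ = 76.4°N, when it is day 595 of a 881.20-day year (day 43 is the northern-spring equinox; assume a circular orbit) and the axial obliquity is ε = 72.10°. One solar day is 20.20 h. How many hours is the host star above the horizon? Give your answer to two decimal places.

0.00 h

Solar longitude: λ_s = 360° × (595 − 43)/881.20 = 225.511°.
sin δ = sin 72.10° × sin 225.511° = -0.67885, so δ = -42.754°.
cos H₀ = −tan φ · tan δ = 3.8215 ≥ 1, so the host star never rises (polar night) and H₀ = 0.
Daylight = 2H₀/(2π) × 20.20 h = (0.0000/π) × 20.20 = 0.00 h.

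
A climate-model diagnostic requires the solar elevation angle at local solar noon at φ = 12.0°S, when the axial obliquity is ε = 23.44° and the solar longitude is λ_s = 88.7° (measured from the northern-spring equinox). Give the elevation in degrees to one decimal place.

54.6°

Solar declination: sin δ = sin ε · sin λ_s = sin 23.44° × sin 88.7° = 0.39769, so δ = +23.434°.
At local noon the hour angle is zero, so the zenith angle equals |φ − δ| = |-12.0° − (+23.434°)| = 35.434°.
Elevation = 90° − 35.434° = 54.6°.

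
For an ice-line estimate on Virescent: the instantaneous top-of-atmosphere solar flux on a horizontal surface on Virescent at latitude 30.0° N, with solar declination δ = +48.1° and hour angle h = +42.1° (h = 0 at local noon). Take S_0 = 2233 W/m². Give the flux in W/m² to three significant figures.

cos θ_z = sin ϕ sin δ + cos ϕ cos δ cos h = 0.372156 + 0.429129 = 0.801285.
Flux = S_0 · cos θ_z = 2233 × 0.801285 = 1789 W/m².

1.79e+03 W/m²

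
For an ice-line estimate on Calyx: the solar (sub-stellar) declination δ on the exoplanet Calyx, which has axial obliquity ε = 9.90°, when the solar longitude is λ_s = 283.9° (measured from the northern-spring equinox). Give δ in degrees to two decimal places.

δ = -9.61°

sin δ = sin ε · sin λ_s = sin 9.90° × sin 283.9° = -0.166894.
δ = arcsin(-0.166894) = -9.61°.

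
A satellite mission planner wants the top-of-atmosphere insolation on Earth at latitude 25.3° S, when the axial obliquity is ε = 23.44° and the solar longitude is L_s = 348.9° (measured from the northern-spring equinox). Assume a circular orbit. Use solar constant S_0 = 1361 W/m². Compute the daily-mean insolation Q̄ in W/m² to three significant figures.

Q̄ ≈ 413 W/m²

Solar declination: sin δ = sin ε · sin L_s = sin 23.44° × sin 348.9° = -0.07658, so δ = -4.392°.
cos h₀ = −tan(-25.3°) tan(-4.392°) = -0.0363, h₀ = 1.6071 rad.
Bracket: h₀ sin ϕ sin δ + cos ϕ cos δ sin h₀ = 1.6071×-0.42736×-0.07658 + 0.90408×0.99706×0.99934 = 0.052596 + 0.900827 = 0.953423.
Q̄ = (S_0/π) × [bracket] = (1361/π) × 0.953423 = 413.0 W/m².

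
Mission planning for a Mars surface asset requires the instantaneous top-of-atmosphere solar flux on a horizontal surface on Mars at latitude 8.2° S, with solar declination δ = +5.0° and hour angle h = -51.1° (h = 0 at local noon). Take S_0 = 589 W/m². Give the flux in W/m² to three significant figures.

357 W/m²

cos θ_z = sin ϕ sin δ + cos ϕ cos δ cos h = -0.012431 + 0.619178 = 0.606747.
Flux = S_0 · cos θ_z = 589 × 0.606747 = 357.4 W/m².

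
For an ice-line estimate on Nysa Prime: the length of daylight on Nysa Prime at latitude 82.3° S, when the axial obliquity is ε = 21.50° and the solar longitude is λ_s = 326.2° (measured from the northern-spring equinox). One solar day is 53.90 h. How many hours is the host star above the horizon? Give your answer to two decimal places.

53.90 h

Solar declination: sin δ = sin ε · sin λ_s = sin 21.50° × sin 326.2° = -0.20388, so δ = -11.764°.
Sunrise equation: cos H₀ = −tan φ · tan δ = -1.5403 ≤ −1, so the host star never sets (polar day) and H₀ = π.
Daylight = 2H₀/(2π) × 53.90 h = (3.1416/π) × 53.90 = 53.90 h.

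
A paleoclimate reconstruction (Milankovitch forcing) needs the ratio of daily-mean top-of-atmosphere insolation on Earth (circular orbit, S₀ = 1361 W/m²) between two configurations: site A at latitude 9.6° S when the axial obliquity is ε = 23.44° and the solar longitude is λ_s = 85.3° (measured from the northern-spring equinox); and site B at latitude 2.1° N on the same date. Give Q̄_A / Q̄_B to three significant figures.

Q̄_A / Q̄_B ≈ 0.855

— Configuration A (φ=-9.6°):
Solar declination: sin δ = sin ε · sin λ_s = sin 23.44° × sin 85.3° = 0.39645, so δ = +23.356°.
cos H₀ = −tan(-9.6°) tan(+23.356°) = 0.0730, H₀ = 1.4977 rad.
Bracket: H₀ sin φ sin δ + cos φ cos δ sin H₀ = 1.4977×-0.16677×0.39645 + 0.98600×0.91806×0.99733 = -0.099022 + 0.902790 = 0.803768.
Q̄ = (S₀/π) × [bracket] = (1361/π) × 0.803768 = 348.21 W/m².
— Configuration B (φ=+2.1°):
cos H₀ = −tan(+2.1°) tan(+23.356°) = -0.0158, H₀ = 1.5866 rad.
Bracket: H₀ sin φ sin δ + cos φ cos δ sin H₀ = 1.5866×0.03664×0.39645 + 0.99933×0.91806×0.99987 = 0.023047 + 0.917326 = 0.940373.
Q̄ = (S₀/π) × [bracket] = (1361/π) × 0.940373 = 407.39 W/m².
Ratio Q̄_A / Q̄_B = 348.21 / 407.39 = 0.8547.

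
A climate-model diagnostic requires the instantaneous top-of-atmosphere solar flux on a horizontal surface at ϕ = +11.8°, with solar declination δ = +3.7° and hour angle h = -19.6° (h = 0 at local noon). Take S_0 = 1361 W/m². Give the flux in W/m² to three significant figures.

cos θ_z = sin ϕ sin δ + cos ϕ cos δ cos h = 0.013197 + 0.920227 = 0.933424.
Flux = S_0 · cos θ_z = 1361 × 0.933424 = 1270 W/m².

1.27e+03 W/m²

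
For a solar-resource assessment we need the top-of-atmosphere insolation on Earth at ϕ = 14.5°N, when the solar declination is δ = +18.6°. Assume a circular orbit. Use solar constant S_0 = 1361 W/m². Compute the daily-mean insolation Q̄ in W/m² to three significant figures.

cos h₀ = −tan(+14.5°) tan(+18.600°) = -0.0870, h₀ = 1.6579 rad.
Bracket: h₀ sin ϕ sin δ + cos ϕ cos δ sin h₀ = 1.6579×0.25038×0.31896 + 0.96815×0.94777×0.99621 = 0.132402 + 0.914106 = 1.046508.
Q̄ = (S_0/π) × [bracket] = (1361/π) × 1.046508 = 453.4 W/m².

Q̄ ≈ 453 W/m²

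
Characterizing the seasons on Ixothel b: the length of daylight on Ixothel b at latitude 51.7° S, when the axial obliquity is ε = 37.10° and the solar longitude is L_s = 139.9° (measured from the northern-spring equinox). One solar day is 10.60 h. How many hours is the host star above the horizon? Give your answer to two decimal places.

3.40 h

Solar declination: sin δ = sin ε · sin L_s = sin 37.10° × sin 139.9° = 0.38854, so δ = +22.864°.
cos h₀ = −tan ϕ · tan δ = −tan(-51.7°) × tan(+22.864°) = 0.5339, so h₀ = 1.0076 rad = 57.73°.
Daylight = 2h₀/(2π) × 10.60 h = (1.0076/π) × 10.60 = 3.40 h.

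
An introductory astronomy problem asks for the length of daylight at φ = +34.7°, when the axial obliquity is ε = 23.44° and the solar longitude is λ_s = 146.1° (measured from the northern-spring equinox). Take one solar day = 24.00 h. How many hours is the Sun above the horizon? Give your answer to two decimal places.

13.21 h

Solar declination: sin δ = sin ε · sin λ_s = sin 23.44° × sin 146.1° = 0.22186, so δ = +12.819°.
cos H₀ = −tan φ · tan δ = −tan(+34.7°) × tan(+12.819°) = -0.1576, so H₀ = 1.7290 rad = 99.06°.
Daylight = 2H₀/(2π) × 24.00 h = (1.7290/π) × 24.00 = 13.21 h.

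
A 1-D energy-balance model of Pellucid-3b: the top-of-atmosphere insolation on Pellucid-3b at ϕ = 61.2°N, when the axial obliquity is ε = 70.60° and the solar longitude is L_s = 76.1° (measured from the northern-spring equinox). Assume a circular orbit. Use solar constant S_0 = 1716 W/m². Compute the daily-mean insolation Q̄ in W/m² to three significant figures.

Solar declination: sin δ = sin ε · sin L_s = sin 70.60° × sin 76.1° = 0.91560, so δ = +66.291°.
cos h₀ = −tan(+61.2°) tan(+66.291°) = -4.1421 ≤ −1 ⇒ polar day, h₀ = π.
Bracket: h₀ sin ϕ sin δ + cos ϕ cos δ sin h₀ = 3.1416×0.87631×0.91560 + 0.48175×0.40209×0.00000 = 2.520661 + 0.000000 = 2.520661.
Q̄ = (S_0/π) × [bracket] = (1716/π) × 2.520661 = 1377 W/m².

Q̄ ≈ 1.38e+03 W/m²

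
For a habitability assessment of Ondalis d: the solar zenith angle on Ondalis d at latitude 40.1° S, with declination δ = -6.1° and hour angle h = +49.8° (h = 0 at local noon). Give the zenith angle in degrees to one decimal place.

cos θ_z = sin φ sin δ + cos φ cos δ cos h = 0.068447 + 0.490929 = 0.559376.
θ_z = arccos(0.559376) = 56.0°.

θ_z = 56.0°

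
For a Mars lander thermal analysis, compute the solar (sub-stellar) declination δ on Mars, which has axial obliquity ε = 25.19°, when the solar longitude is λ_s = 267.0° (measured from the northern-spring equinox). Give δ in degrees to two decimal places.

δ = -25.15°

sin δ = sin ε · sin λ_s = sin 25.19° × sin 267.0° = -0.425038.
δ = arcsin(-0.425038) = -25.15°.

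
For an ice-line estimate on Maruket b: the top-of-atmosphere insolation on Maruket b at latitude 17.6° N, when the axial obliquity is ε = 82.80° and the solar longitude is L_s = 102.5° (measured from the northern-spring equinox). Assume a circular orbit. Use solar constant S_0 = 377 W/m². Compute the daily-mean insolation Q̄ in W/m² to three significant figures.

Solar declination: sin δ = sin ε · sin L_s = sin 82.80° × sin 102.5° = 0.96860, so δ = +75.603°.
cos h₀ = −tan(+17.6°) tan(+75.603°) = -1.2358 ≤ −1 ⇒ polar day, h₀ = π.
Bracket: h₀ sin ϕ sin δ + cos ϕ cos δ sin h₀ = 3.1416×0.30237×0.96860 + 0.95319×0.24863×0.00000 = 0.920098 + 0.000000 = 0.920098.
Q̄ = (S_0/π) × [bracket] = (377/π) × 0.920098 = 110.4 W/m².

Q̄ ≈ 110 W/m²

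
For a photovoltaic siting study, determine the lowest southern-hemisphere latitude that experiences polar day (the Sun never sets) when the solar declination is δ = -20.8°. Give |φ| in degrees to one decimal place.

|φ| = 69.2°

Polar day requires cos H₀ = −tan φ tan δ ≤ −1, i.e. tan φ tan δ ≥ 1.
The boundary is |tan φ| · |tan δ| = 1, so |φ| = 90° − |δ| = 90° − 20.8° = 69.2° in the southern hemisphere.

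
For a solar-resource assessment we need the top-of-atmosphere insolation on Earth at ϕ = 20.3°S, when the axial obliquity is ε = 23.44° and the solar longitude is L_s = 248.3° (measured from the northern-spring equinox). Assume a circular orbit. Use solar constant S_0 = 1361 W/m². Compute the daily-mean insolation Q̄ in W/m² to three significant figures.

Solar declination: sin δ = sin ε · sin L_s = sin 23.44° × sin 248.3° = -0.36960, so δ = -21.691°.
cos h₀ = −tan(-20.3°) tan(-21.691°) = -0.1471, h₀ = 1.7185 rad.
Bracket: h₀ sin ϕ sin δ + cos ϕ cos δ sin h₀ = 1.7185×-0.34694×-0.36960 + 0.93789×0.92919×0.98912 = 0.220362 + 0.861996 = 1.082358.
Q̄ = (S_0/π) × [bracket] = (1361/π) × 1.082358 = 468.9 W/m².

Q̄ ≈ 469 W/m²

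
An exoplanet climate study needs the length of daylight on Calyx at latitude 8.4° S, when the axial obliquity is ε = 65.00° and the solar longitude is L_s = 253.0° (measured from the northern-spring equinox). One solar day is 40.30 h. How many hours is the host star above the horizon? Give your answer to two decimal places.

23.48 h

Solar declination: sin δ = sin ε · sin L_s = sin 65.00° × sin 253.0° = -0.86671, so δ = -60.078°.
cos h₀ = −tan ϕ · tan δ = −tan(-8.4°) × tan(-60.078°) = -0.2566, so h₀ = 1.8303 rad = 104.87°.
Daylight = 2h₀/(2π) × 40.30 h = (1.8303/π) × 40.30 = 23.48 h.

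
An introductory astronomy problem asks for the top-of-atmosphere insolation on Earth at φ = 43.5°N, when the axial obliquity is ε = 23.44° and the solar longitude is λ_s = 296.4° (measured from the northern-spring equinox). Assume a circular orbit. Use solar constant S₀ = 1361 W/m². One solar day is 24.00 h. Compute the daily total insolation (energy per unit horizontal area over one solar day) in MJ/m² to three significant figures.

Solar declination: sin δ = sin ε · sin λ_s = sin 23.44° × sin 296.4° = -0.35630, so δ = -20.873°.
cos H₀ = −tan(+43.5°) tan(-20.873°) = 0.3619, H₀ = 1.2005 rad.
Bracket: H₀ sin φ sin δ + cos φ cos δ sin H₀ = 1.2005×0.68835×-0.35630 + 0.72537×0.93437×0.93223 = -0.294434 + 0.631832 = 0.337398.
Q̄ = (S₀/π) × [bracket] = (1361/π) × 0.337398 = 146.17 W/m².
Daily total = Q̄ × 24.00 h × 3600 s/h = 146.17 × 24.00 × 3600 / 10⁶ = 12.63 MJ/m².

12.6 MJ/m²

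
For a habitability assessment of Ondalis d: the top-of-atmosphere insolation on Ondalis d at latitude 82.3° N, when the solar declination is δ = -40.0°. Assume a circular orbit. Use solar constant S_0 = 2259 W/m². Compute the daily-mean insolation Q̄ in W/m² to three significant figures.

cos h₀ = −tan(+82.3°) tan(-40.000°) = 6.2061 ≥ 1 ⇒ polar night, h₀ = 0 and Q̄ = 0.

Q̄ ≈ 0.00 W/m²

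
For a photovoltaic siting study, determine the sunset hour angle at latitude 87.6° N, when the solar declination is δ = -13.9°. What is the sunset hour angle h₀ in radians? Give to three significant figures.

h₀ = 0.00 rad

cos h₀ = −tan ϕ · tan δ = 5.9046 ≥ 1, so the Sun never rises (polar night) and h₀ = 0.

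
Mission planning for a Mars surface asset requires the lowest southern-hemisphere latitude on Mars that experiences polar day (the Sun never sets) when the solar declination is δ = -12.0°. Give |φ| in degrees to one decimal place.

|φ| = 78.0°

Polar day requires cos H₀ = −tan φ tan δ ≤ −1, i.e. tan φ tan δ ≥ 1.
The boundary is |tan φ| · |tan δ| = 1, so |φ| = 90° − |δ| = 90° − 12.0° = 78.0° in the southern hemisphere.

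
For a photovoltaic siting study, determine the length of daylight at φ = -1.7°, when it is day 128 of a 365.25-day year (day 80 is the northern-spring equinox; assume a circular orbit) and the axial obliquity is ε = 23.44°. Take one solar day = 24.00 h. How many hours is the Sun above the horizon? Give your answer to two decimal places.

Solar longitude: λ_s = 360° × (128 − 80)/365.25 = 47.310°.
sin δ = sin 23.44° × sin 47.310° = 0.29239, so δ = +17.001°.
cos H₀ = −tan φ · tan δ = −tan(-1.7°) × tan(+17.001°) = 0.0091, so H₀ = 1.5617 rad = 89.48°.
Daylight = 2H₀/(2π) × 24.00 h = (1.5617/π) × 24.00 = 11.93 h.

11.93 h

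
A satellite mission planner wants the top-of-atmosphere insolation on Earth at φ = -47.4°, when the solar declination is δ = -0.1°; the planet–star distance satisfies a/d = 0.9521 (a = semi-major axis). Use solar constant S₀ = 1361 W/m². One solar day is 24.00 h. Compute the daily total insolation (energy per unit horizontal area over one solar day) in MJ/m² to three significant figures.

cos H₀ = −tan(-47.4°) tan(-0.100°) = -0.0019, H₀ = 1.5727 rad.
Bracket: H₀ sin φ sin δ + cos φ cos δ sin H₀ = 1.5727×-0.73610×-0.00175 + 0.67688×1.00000×1.00000 = 0.002026 + 0.676880 = 0.678906.
Inverse-square distance factor (a/d)² = 0.9521² = 0.906494.
Q̄ = (S₀/π) × 0.906494 × [bracket] = (1361/π) × 0.906494 × 0.678906 = 266.61 W/m².
Daily total = Q̄ × 24.00 h × 3600 s/h = 266.61 × 24.00 × 3600 / 10⁶ = 23.04 MJ/m².

23.0 MJ/m²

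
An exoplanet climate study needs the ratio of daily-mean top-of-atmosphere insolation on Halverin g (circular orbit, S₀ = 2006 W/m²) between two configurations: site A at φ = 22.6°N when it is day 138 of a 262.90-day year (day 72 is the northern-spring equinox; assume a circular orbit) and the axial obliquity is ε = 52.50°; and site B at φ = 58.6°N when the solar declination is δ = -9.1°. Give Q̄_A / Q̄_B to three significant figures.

Q̄_A / Q̄_B ≈ 3.52

— Configuration A (φ=+22.6°):
Solar longitude: λ_s = 360° × (138 − 72)/262.90 = 90.377°.
sin δ = sin 52.50° × sin 90.377° = 0.79334, so δ = +52.498°.
cos H₀ = −tan(+22.6°) tan(+52.498°) = -0.5424, H₀ = 2.1441 rad.
Bracket: H₀ sin φ sin δ + cos φ cos δ sin H₀ = 2.1441×0.38430×0.79334 + 0.92321×0.60878×0.84009 = 0.653694 + 0.472157 = 1.125851.
Q̄ = (S₀/π) × [bracket] = (2006/π) × 1.125851 = 718.89 W/m².
— Configuration B (φ=+58.6°):
cos H₀ = −tan(+58.6°) tan(-9.100°) = 0.2624, H₀ = 1.3053 rad.
Bracket: H₀ sin φ sin δ + cos φ cos δ sin H₀ = 1.3053×0.85355×-0.15816 + 0.52101×0.98741×0.96496 = -0.176212 + 0.496424 = 0.320212.
Q̄ = (S₀/π) × [bracket] = (2006/π) × 0.320212 = 204.46 W/m².
Ratio Q̄_A / Q̄_B = 718.89 / 204.46 = 3.516.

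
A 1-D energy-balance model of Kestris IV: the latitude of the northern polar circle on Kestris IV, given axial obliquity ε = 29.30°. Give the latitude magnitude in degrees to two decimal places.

The polar circle is the lowest latitude that experiences at least one full rotation of continuous daylight at the northern-summer solstice; it lies at |ϕ| = 90° − ε = 90° − 29.30° = 60.70°.

60.70°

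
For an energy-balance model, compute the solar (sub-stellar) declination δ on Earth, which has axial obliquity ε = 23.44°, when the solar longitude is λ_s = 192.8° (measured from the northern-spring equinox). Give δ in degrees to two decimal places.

sin δ = sin ε · sin λ_s = sin 23.44° × sin 192.8° = -0.088129.
δ = arcsin(-0.088129) = -5.06°.

δ = -5.06°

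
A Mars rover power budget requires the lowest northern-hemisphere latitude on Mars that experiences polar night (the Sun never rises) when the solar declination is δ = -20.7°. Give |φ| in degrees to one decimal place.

|φ| = 69.3°

Polar night requires cos H₀ = −tan φ tan δ ≥ 1, i.e. tan φ tan δ ≤ −1.
The boundary is |tan φ| · |tan δ| = 1, so |φ| = 90° − |δ| = 90° − 20.7° = 69.3° in the northern hemisphere.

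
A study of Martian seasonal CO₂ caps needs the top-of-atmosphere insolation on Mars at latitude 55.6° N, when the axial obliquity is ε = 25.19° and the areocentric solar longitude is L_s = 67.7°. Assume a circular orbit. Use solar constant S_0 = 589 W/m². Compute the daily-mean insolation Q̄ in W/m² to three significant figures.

Q̄ ≈ 213 W/m²

sin δ = sin 25.19° × sin 67.7° = 0.39379, so δ = +23.190°.
cos h₀ = −tan(+55.6°) tan(+23.190°) = -0.6257, h₀ = 2.2468 rad.
Bracket: h₀ sin ϕ sin δ + cos ϕ cos δ sin h₀ = 2.2468×0.82511×0.39379 + 0.56497×0.91920×0.78009 = 0.730030 + 0.405117 = 1.135147.
Q̄ = (S_0/π) × [bracket] = (589/π) × 1.135147 = 212.8 W/m².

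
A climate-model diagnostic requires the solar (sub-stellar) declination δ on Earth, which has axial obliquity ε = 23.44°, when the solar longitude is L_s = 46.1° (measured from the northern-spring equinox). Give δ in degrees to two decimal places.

δ = +16.66°

sin δ = sin ε · sin L_s = sin 23.44° × sin 46.1° = 0.286627.
δ = arcsin(0.286627) = +16.66°.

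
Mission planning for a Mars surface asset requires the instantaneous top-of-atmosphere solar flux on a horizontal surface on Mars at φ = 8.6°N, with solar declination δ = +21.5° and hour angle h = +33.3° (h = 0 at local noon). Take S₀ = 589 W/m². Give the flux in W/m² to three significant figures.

485 W/m²

cos θ_z = sin φ sin δ + cos φ cos δ cos h = 0.054805 + 0.768906 = 0.823711.
Flux = S₀ · cos θ_z = 589 × 0.823711 = 485.2 W/m².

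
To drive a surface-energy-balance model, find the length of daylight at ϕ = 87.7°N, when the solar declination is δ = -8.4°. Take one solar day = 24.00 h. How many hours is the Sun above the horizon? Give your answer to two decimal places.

0.00 h

cos h₀ = −tan ϕ · tan δ = 3.6766 ≥ 1, so the Sun never rises (polar night) and h₀ = 0.
Daylight = 2h₀/(2π) × 24.00 h = (0.0000/π) × 24.00 = 0.00 h.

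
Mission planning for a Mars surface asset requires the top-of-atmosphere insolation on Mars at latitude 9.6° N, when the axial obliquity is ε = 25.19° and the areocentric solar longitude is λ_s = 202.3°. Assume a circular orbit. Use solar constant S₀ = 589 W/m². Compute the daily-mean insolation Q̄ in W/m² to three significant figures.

Q̄ ≈ 175 W/m²

sin δ = sin 25.19° × sin 202.3° = -0.16150, so δ = -9.294°.
cos H₀ = −tan(+9.6°) tan(-9.294°) = 0.0277, H₀ = 1.5431 rad.
Bracket: H₀ sin φ sin δ + cos φ cos δ sin H₀ = 1.5431×0.16677×-0.16150 + 0.98600×0.98687×0.99962 = -0.041561 + 0.972684 = 0.931123.
Q̄ = (S₀/π) × [bracket] = (589/π) × 0.931123 = 174.6 W/m².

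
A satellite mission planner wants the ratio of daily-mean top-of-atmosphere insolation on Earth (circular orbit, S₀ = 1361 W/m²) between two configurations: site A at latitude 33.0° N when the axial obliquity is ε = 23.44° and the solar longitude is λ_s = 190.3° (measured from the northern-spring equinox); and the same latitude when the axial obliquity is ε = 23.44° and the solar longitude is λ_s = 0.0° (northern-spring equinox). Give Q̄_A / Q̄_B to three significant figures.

Q̄_A / Q̄_B ≈ 0.926

— Configuration A (φ=+33.0°):
Solar declination: sin δ = sin ε · sin λ_s = sin 23.44° × sin 190.3° = -0.07113, so δ = -4.079°.
cos H₀ = −tan(+33.0°) tan(-4.079°) = 0.0463, H₀ = 1.5245 rad.
Bracket: H₀ sin φ sin δ + cos φ cos δ sin H₀ = 1.5245×0.54464×-0.07113 + 0.83867×0.99747×0.99893 = -0.059060 + 0.835653 = 0.776593.
Q̄ = (S₀/π) × [bracket] = (1361/π) × 0.776593 = 336.44 W/m².
— Configuration B (φ=+33.0°):
Solar declination: sin δ = sin ε · sin λ_s = sin 23.44° × sin 0.0° = 0.00000, so δ = +0.000°.
cos H₀ = −tan(+33.0°) tan(+0.000°) = -0.0000, H₀ = 1.5708 rad.
Bracket: H₀ sin φ sin δ + cos φ cos δ sin H₀ = 1.5708×0.54464×0.00000 + 0.83867×1.00000×1.00000 = 0.000000 + 0.838670 = 0.838670.
Q̄ = (S₀/π) × [bracket] = (1361/π) × 0.838670 = 363.33 W/m².
Ratio Q̄_A / Q̄_B = 336.44 / 363.33 = 0.9260.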